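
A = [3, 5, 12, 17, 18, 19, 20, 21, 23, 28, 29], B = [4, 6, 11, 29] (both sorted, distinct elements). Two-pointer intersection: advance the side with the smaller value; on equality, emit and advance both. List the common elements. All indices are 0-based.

i=0 j=0: 3<4, i++
i=1 j=0: 5>4, j++
i=1 j=1: 5<6, i++
i=2 j=1: 12>6, j++
i=2 j=2: 12>11, j++
i=2 j=3: 12<29, i++
i=3 j=3: 17<29, i++
i=4 j=3: 18<29, i++
i=5 j=3: 19<29, i++
i=6 j=3: 20<29, i++
i=7 j=3: 21<29, i++
i=8 j=3: 23<29, i++
i=9 j=3: 28<29, i++
i=10 j=3: 29==29 emit, i++,j++

intersection = [29]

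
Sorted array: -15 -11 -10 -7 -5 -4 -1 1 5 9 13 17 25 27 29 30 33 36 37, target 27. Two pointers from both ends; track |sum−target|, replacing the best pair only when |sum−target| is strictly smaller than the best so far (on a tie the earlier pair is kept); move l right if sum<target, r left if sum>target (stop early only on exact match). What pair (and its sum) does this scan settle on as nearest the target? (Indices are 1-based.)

[1,19] -15+37=22 d=5 * → l++
[2,19] -11+37=26 d=1 * → l++
[3,19] -10+37=27 d=0 * → stop

pair (-10, 37) with sum 27 (|Δ|=0)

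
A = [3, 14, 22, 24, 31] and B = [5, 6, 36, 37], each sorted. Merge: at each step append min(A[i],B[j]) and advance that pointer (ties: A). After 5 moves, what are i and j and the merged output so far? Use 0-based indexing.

i=3, j=2, merged so far=[3, 5, 6, 14, 22]

i=0 j=0: A[i]=3<=B[j]=5 take 3, i++
i=1 j=0: A[i]=14>B[j]=5 take 5, j++
i=1 j=1: A[i]=14>B[j]=6 take 6, j++
i=1 j=2: A[i]=14<=B[j]=36 take 14, i++
i=2 j=2: A[i]=22<=B[j]=36 take 22, i++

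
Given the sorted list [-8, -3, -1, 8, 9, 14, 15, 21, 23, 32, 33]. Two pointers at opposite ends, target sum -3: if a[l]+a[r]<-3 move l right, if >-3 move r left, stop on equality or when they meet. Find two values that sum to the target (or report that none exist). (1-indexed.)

[1,11] -8+33=25 >-3 → r--
[1,10] -8+32=24 >-3 → r--
[1,9] -8+23=15 >-3 → r--
[1,8] -8+21=13 >-3 → r--
[1,7] -8+15=7 >-3 → r--
[1,6] -8+14=6 >-3 → r--
[1,5] -8+9=1 >-3 → r--
[1,4] -8+8=0 >-3 → r--
[1,3] -8+-1=-9 <-3 → l++
[2,3] -3+-1=-4 <-3 → l++

no pair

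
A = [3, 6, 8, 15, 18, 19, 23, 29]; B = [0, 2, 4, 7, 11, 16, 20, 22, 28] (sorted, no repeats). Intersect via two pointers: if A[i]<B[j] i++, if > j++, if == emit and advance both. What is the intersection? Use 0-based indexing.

i=0 j=0: 3>0, j++
i=0 j=1: 3>2, j++
i=0 j=2: 3<4, i++
i=1 j=2: 6>4, j++
i=1 j=3: 6<7, i++
i=2 j=3: 8>7, j++
i=2 j=4: 8<11, i++
i=3 j=4: 15>11, j++
i=3 j=5: 15<16, i++
i=4 j=5: 18>16, j++
i=4 j=6: 18<20, i++
i=5 j=6: 19<20, i++
i=6 j=6: 23>20, j++
i=6 j=7: 23>22, j++
i=6 j=8: 23<28, i++
i=7 j=8: 29>28, j++

intersection = []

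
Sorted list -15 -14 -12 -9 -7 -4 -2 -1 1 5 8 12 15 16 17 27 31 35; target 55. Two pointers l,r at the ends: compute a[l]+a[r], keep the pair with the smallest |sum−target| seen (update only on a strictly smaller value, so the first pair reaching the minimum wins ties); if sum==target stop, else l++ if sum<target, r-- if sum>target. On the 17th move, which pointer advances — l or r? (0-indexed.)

l=0 r=17: -15+35=20 d=35 *, l++
l=1 r=17: -14+35=21 d=34 *, l++
l=2 r=17: -12+35=23 d=32 *, l++
l=3 r=17: -9+35=26 d=29 *, l++
l=4 r=17: -7+35=28 d=27 *, l++
l=5 r=17: -4+35=31 d=24 *, l++
l=6 r=17: -2+35=33 d=22 *, l++
l=7 r=17: -1+35=34 d=21 *, l++
l=8 r=17: 1+35=36 d=19 *, l++
l=9 r=17: 5+35=40 d=15 *, l++
l=10 r=17: 8+35=43 d=12 *, l++
l=11 r=17: 12+35=47 d=8 *, l++
l=12 r=17: 15+35=50 d=5 *, l++
l=13 r=17: 16+35=51 d=4 *, l++
l=14 r=17: 17+35=52 d=3 *, l++
l=15 r=17: 27+35=62 d=7, r--
l=15 r=16: 27+31=58 d=3, r--

r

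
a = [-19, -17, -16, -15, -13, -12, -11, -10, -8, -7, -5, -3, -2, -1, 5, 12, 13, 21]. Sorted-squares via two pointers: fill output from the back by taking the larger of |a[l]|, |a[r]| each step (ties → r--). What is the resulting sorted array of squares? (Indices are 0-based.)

[0,17] |-19|<=|21| out[17]=441 → r--
[0,16] |-19|>|13| out[16]=361 → l++
[1,16] |-17|>|13| out[15]=289 → l++
[2,16] |-16|>|13| out[14]=256 → l++
[3,16] |-15|>|13| out[13]=225 → l++
[4,16] |-13|<=|13| out[12]=169 → r--
[4,15] |-13|>|12| out[11]=169 → l++
[5,15] |-12|<=|12| out[10]=144 → r--
[5,14] |-12|>|5| out[9]=144 → l++
[6,14] |-11|>|5| out[8]=121 → l++
[7,14] |-10|>|5| out[7]=100 → l++
[8,14] |-8|>|5| out[6]=64 → l++
[9,14] |-7|>|5| out[5]=49 → l++
[10,14] |-5|<=|5| out[4]=25 → r--
[10,13] |-5|>|-1| out[3]=25 → l++
[11,13] |-3|>|-1| out[2]=9 → l++
[12,13] |-2|>|-1| out[1]=4 → l++
[13,13] |-1|<=|-1| out[0]=1 → r--

[1, 4, 9, 25, 25, 49, 64, 100, 121, 144, 144, 169, 169, 225, 256, 289, 361, 441]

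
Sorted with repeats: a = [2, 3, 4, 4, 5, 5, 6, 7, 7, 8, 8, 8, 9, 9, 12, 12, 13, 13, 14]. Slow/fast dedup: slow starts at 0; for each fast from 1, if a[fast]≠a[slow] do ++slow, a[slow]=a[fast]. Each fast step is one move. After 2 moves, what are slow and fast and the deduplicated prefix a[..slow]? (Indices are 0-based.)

(s=0,f=1) a[fast]=3≠a[slow]=2 write a[1]=3 → slow++,fast++
(s=1,f=2) a[fast]=4≠a[slow]=3 write a[2]=4 → slow++,fast++

slow=2, fast=3, prefix=[2, 3, 4]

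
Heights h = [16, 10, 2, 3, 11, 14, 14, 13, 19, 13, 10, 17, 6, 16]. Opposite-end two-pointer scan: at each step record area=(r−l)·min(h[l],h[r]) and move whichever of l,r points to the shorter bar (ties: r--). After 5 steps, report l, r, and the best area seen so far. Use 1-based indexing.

l=1 r=14: min(16,16)*13=208 best=208 *, r--
l=1 r=13: min(16,6)*12=72 best=208, r--
l=1 r=12: min(16,17)*11=176 best=208, l++
l=2 r=12: min(10,17)*10=100 best=208, l++
l=3 r=12: min(2,17)*9=18 best=208, l++

l=4, r=12, best area=208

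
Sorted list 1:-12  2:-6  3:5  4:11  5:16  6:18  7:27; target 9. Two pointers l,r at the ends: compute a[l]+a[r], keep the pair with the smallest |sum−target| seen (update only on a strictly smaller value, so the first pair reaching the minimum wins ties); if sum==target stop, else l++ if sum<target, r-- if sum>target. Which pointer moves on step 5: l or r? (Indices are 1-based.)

l

[1,7] -12+27=15 d=6 * → r--
[1,6] -12+18=6 d=3 * → l++
[2,6] -6+18=12 d=3 → r--
[2,5] -6+16=10 d=1 * → r--
[2,4] -6+11=5 d=4 → l++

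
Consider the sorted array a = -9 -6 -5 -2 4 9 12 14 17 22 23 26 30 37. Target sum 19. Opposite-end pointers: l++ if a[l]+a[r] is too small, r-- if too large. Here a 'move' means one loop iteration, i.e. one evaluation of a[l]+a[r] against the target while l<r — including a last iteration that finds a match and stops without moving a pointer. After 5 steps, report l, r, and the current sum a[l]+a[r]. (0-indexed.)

l=0 r=13: -9+37=28 >19, r--
l=0 r=12: -9+30=21 >19, r--
l=0 r=11: -9+26=17 <19, l++
l=1 r=11: -6+26=20 >19, r--
l=1 r=10: -6+23=17 <19, l++

l=2, r=10, sum=18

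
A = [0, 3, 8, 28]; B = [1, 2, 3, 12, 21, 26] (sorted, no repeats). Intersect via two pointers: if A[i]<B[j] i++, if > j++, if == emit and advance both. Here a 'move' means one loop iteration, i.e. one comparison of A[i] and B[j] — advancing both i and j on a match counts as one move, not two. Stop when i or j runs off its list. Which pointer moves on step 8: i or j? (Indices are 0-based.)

[i=0,j=0] 0<1 → i++
[i=1,j=0] 3>1 → j++
[i=1,j=1] 3>2 → j++
[i=1,j=2] 3==3 emit → i++,j++
[i=2,j=3] 8<12 → i++
[i=3,j=3] 28>12 → j++
[i=3,j=4] 28>21 → j++
[i=3,j=5] 28>26 → j++

j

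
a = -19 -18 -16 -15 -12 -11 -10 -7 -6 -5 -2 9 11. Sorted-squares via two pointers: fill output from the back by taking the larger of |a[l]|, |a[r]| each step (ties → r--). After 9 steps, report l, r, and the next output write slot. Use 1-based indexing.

[1,13] |-19|>|11| out[13]=361 → l++
[2,13] |-18|>|11| out[12]=324 → l++
[3,13] |-16|>|11| out[11]=256 → l++
[4,13] |-15|>|11| out[10]=225 → l++
[5,13] |-12|>|11| out[9]=144 → l++
[6,13] |-11|<=|11| out[8]=121 → r--
[6,12] |-11|>|9| out[7]=121 → l++
[7,12] |-10|>|9| out[6]=100 → l++
[8,12] |-7|<=|9| out[5]=81 → r--

l=8, r=11, next write slot=4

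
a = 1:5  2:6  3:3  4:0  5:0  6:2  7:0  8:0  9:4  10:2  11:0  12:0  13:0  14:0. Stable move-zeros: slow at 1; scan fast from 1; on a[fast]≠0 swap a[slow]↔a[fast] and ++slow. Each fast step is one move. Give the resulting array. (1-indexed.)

slow=1 fast=1: a[fast]=5≠0 swap→a[1]=5, slow++,fast++
slow=2 fast=2: a[fast]=6≠0 swap→a[2]=6, slow++,fast++
slow=3 fast=3: a[fast]=3≠0 swap→a[3]=3, slow++,fast++
slow=4 fast=4: a[fast]=0, fast++
slow=4 fast=5: a[fast]=0, fast++
slow=4 fast=6: a[fast]=2≠0 swap→a[4]=2, slow++,fast++
slow=5 fast=7: a[fast]=0, fast++
slow=5 fast=8: a[fast]=0, fast++
slow=5 fast=9: a[fast]=4≠0 swap→a[5]=4, slow++,fast++
slow=6 fast=10: a[fast]=2≠0 swap→a[6]=2, slow++,fast++
slow=7 fast=11: a[fast]=0, fast++
slow=7 fast=12: a[fast]=0, fast++
slow=7 fast=13: a[fast]=0, fast++
slow=7 fast=14: a[fast]=0, fast++

[5, 6, 3, 2, 4, 2, 0, 0, 0, 0, 0, 0, 0, 0]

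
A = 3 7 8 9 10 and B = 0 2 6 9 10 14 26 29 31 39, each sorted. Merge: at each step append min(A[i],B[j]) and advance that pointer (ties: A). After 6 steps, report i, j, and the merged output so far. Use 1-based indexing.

i=4, j=4, merged so far=[0, 2, 3, 6, 7, 8]

i=1 j=1: A[i]=3>B[j]=0 take 0, j++
i=1 j=2: A[i]=3>B[j]=2 take 2, j++
i=1 j=3: A[i]=3<=B[j]=6 take 3, i++
i=2 j=3: A[i]=7>B[j]=6 take 6, j++
i=2 j=4: A[i]=7<=B[j]=9 take 7, i++
i=3 j=4: A[i]=8<=B[j]=9 take 8, i++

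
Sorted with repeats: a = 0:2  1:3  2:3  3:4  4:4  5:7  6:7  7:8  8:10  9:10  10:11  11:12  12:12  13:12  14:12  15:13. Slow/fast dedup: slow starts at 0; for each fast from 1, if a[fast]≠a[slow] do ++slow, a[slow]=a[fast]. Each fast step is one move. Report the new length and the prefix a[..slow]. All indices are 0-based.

length 9; prefix = [2, 3, 4, 7, 8, 10, 11, 12, 13]

slow=0 fast=1: a[fast]=3≠a[slow]=2 write a[1]=3, slow++,fast++
slow=1 fast=2: a[fast]=3=a[slow] dup, fast++
slow=1 fast=3: a[fast]=4≠a[slow]=3 write a[2]=4, slow++,fast++
slow=2 fast=4: a[fast]=4=a[slow] dup, fast++
slow=2 fast=5: a[fast]=7≠a[slow]=4 write a[3]=7, slow++,fast++
slow=3 fast=6: a[fast]=7=a[slow] dup, fast++
slow=3 fast=7: a[fast]=8≠a[slow]=7 write a[4]=8, slow++,fast++
slow=4 fast=8: a[fast]=10≠a[slow]=8 write a[5]=10, slow++,fast++
slow=5 fast=9: a[fast]=10=a[slow] dup, fast++
slow=5 fast=10: a[fast]=11≠a[slow]=10 write a[6]=11, slow++,fast++
slow=6 fast=11: a[fast]=12≠a[slow]=11 write a[7]=12, slow++,fast++
slow=7 fast=12: a[fast]=12=a[slow] dup, fast++
slow=7 fast=13: a[fast]=12=a[slow] dup, fast++
slow=7 fast=14: a[fast]=12=a[slow] dup, fast++
slow=7 fast=15: a[fast]=13≠a[slow]=12 write a[8]=13, slow++,fast++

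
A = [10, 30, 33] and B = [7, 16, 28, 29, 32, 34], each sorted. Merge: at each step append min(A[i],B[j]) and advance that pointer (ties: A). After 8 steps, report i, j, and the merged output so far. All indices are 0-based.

[i=0,j=0] A[i]=10>B[j]=7 take 7 → j++
[i=0,j=1] A[i]=10<=B[j]=16 take 10 → i++
[i=1,j=1] A[i]=30>B[j]=16 take 16 → j++
[i=1,j=2] A[i]=30>B[j]=28 take 28 → j++
[i=1,j=3] A[i]=30>B[j]=29 take 29 → j++
[i=1,j=4] A[i]=30<=B[j]=32 take 30 → i++
[i=2,j=4] A[i]=33>B[j]=32 take 32 → j++
[i=2,j=5] A[i]=33<=B[j]=34 take 33 → i++

i=3, j=5, merged so far=[7, 10, 16, 28, 29, 30, 32, 33]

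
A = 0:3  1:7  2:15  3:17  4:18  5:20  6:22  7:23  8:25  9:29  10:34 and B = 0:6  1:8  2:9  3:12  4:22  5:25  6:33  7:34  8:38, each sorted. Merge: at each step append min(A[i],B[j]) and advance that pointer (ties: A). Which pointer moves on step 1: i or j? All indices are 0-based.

[i=0,j=0] A[i]=3<=B[j]=6 take 3 → i++

i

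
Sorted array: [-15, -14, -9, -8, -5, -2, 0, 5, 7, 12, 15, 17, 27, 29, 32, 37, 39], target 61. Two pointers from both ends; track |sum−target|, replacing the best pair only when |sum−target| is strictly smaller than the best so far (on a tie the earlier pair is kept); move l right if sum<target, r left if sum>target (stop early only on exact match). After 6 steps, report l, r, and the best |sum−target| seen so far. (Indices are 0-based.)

l=6, r=16, best |Δ|=24

l=0 r=16: -15+39=24 d=37 *, l++
l=1 r=16: -14+39=25 d=36 *, l++
l=2 r=16: -9+39=30 d=31 *, l++
l=3 r=16: -8+39=31 d=30 *, l++
l=4 r=16: -5+39=34 d=27 *, l++
l=5 r=16: -2+39=37 d=24 *, l++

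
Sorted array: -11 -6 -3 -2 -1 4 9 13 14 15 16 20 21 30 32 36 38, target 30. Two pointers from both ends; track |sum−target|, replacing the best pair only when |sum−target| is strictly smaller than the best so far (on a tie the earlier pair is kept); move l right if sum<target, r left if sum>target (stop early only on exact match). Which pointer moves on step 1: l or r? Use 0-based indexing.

l

l=0 r=16: -11+38=27 d=3 *, l++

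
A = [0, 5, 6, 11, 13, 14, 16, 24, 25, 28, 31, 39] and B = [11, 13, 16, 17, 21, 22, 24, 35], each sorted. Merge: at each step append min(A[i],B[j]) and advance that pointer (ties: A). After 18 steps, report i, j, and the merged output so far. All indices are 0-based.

i=11, j=7, merged so far=[0, 5, 6, 11, 11, 13, 13, 14, 16, 16, 17, 21, 22, 24, 24, 25, 28, 31]

i=0 j=0: A[i]=0<=B[j]=11 take 0, i++
i=1 j=0: A[i]=5<=B[j]=11 take 5, i++
i=2 j=0: A[i]=6<=B[j]=11 take 6, i++
i=3 j=0: A[i]=11<=B[j]=11 take 11, i++
i=4 j=0: A[i]=13>B[j]=11 take 11, j++
i=4 j=1: A[i]=13<=B[j]=13 take 13, i++
i=5 j=1: A[i]=14>B[j]=13 take 13, j++
i=5 j=2: A[i]=14<=B[j]=16 take 14, i++
i=6 j=2: A[i]=16<=B[j]=16 take 16, i++
i=7 j=2: A[i]=24>B[j]=16 take 16, j++
i=7 j=3: A[i]=24>B[j]=17 take 17, j++
i=7 j=4: A[i]=24>B[j]=21 take 21, j++
i=7 j=5: A[i]=24>B[j]=22 take 22, j++
i=7 j=6: A[i]=24<=B[j]=24 take 24, i++
i=8 j=6: A[i]=25>B[j]=24 take 24, j++
i=8 j=7: A[i]=25<=B[j]=35 take 25, i++
i=9 j=7: A[i]=28<=B[j]=35 take 28, i++
i=10 j=7: A[i]=31<=B[j]=35 take 31, i++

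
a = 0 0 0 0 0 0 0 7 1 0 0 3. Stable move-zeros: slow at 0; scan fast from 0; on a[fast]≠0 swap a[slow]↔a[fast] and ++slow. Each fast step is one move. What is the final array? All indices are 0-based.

slow=0 fast=0: a[fast]=0, fast++
slow=0 fast=1: a[fast]=0, fast++
slow=0 fast=2: a[fast]=0, fast++
slow=0 fast=3: a[fast]=0, fast++
slow=0 fast=4: a[fast]=0, fast++
slow=0 fast=5: a[fast]=0, fast++
slow=0 fast=6: a[fast]=0, fast++
slow=0 fast=7: a[fast]=7≠0 swap→a[0]=7, slow++,fast++
slow=1 fast=8: a[fast]=1≠0 swap→a[1]=1, slow++,fast++
slow=2 fast=9: a[fast]=0, fast++
slow=2 fast=10: a[fast]=0, fast++
slow=2 fast=11: a[fast]=3≠0 swap→a[2]=3, slow++,fast++

[7, 1, 3, 0, 0, 0, 0, 0, 0, 0, 0, 0]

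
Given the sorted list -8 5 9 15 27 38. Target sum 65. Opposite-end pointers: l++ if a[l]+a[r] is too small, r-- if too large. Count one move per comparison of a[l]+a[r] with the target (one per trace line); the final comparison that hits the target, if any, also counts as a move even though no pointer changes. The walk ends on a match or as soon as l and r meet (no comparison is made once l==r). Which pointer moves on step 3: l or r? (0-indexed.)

l

l=0 r=5: -8+38=30 <65, l++
l=1 r=5: 5+38=43 <65, l++
l=2 r=5: 9+38=47 <65, l++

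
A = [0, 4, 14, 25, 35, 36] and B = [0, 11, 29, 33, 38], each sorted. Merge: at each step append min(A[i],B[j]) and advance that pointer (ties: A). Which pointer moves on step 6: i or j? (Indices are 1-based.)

i=1 j=1: A[i]=0<=B[j]=0 take 0, i++
i=2 j=1: A[i]=4>B[j]=0 take 0, j++
i=2 j=2: A[i]=4<=B[j]=11 take 4, i++
i=3 j=2: A[i]=14>B[j]=11 take 11, j++
i=3 j=3: A[i]=14<=B[j]=29 take 14, i++
i=4 j=3: A[i]=25<=B[j]=29 take 25, i++

i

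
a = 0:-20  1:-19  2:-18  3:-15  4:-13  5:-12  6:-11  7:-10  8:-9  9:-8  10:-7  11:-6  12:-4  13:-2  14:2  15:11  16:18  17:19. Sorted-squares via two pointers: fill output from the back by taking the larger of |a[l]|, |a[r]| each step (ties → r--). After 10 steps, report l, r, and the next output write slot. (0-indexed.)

[0,17] |-20|>|19| out[17]=400 → l++
[1,17] |-19|<=|19| out[16]=361 → r--
[1,16] |-19|>|18| out[15]=361 → l++
[2,16] |-18|<=|18| out[14]=324 → r--
[2,15] |-18|>|11| out[13]=324 → l++
[3,15] |-15|>|11| out[12]=225 → l++
[4,15] |-13|>|11| out[11]=169 → l++
[5,15] |-12|>|11| out[10]=144 → l++
[6,15] |-11|<=|11| out[9]=121 → r--
[6,14] |-11|>|2| out[8]=121 → l++

l=7, r=14, next write slot=7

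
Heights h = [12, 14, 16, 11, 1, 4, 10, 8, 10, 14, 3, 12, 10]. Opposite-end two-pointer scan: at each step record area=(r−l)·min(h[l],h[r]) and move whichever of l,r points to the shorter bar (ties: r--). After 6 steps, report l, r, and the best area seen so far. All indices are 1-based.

l=1 r=13: min(12,10)*12=120 best=120 *, r--
l=1 r=12: min(12,12)*11=132 best=132 *, r--
l=1 r=11: min(12,3)*10=30 best=132, r--
l=1 r=10: min(12,14)*9=108 best=132, l++
l=2 r=10: min(14,14)*8=112 best=132, r--
l=2 r=9: min(14,10)*7=70 best=132, r--

l=2, r=8, best area=132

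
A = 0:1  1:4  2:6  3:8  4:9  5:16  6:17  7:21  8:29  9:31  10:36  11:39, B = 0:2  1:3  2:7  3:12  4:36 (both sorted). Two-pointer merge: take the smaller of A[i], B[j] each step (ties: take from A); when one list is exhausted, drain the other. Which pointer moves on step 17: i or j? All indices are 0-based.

[i=0,j=0] A[i]=1<=B[j]=2 take 1 → i++
[i=1,j=0] A[i]=4>B[j]=2 take 2 → j++
[i=1,j=1] A[i]=4>B[j]=3 take 3 → j++
[i=1,j=2] A[i]=4<=B[j]=7 take 4 → i++
[i=2,j=2] A[i]=6<=B[j]=7 take 6 → i++
[i=3,j=2] A[i]=8>B[j]=7 take 7 → j++
[i=3,j=3] A[i]=8<=B[j]=12 take 8 → i++
[i=4,j=3] A[i]=9<=B[j]=12 take 9 → i++
[i=5,j=3] A[i]=16>B[j]=12 take 12 → j++
[i=5,j=4] A[i]=16<=B[j]=36 take 16 → i++
[i=6,j=4] A[i]=17<=B[j]=36 take 17 → i++
[i=7,j=4] A[i]=21<=B[j]=36 take 21 → i++
[i=8,j=4] A[i]=29<=B[j]=36 take 29 → i++
[i=9,j=4] A[i]=31<=B[j]=36 take 31 → i++
[i=10,j=4] A[i]=36<=B[j]=36 take 36 → i++
[i=11,j=4] A[i]=39>B[j]=36 take 36 → j++
[i=11,j=5] B done, take A[i]=39 → i++

i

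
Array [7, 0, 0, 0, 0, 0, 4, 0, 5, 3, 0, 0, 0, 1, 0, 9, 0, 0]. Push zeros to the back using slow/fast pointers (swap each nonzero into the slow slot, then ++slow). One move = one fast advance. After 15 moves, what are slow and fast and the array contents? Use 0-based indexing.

slow=5, fast=15, a=[7, 4, 5, 3, 1, 0, 0, 0, 0, 0, 0, 0, 0, 0, 0, 9, 0, 0]

slow=0 fast=0: a[fast]=7≠0 swap→a[0]=7, slow++,fast++
slow=1 fast=1: a[fast]=0, fast++
slow=1 fast=2: a[fast]=0, fast++
slow=1 fast=3: a[fast]=0, fast++
slow=1 fast=4: a[fast]=0, fast++
slow=1 fast=5: a[fast]=0, fast++
slow=1 fast=6: a[fast]=4≠0 swap→a[1]=4, slow++,fast++
slow=2 fast=7: a[fast]=0, fast++
slow=2 fast=8: a[fast]=5≠0 swap→a[2]=5, slow++,fast++
slow=3 fast=9: a[fast]=3≠0 swap→a[3]=3, slow++,fast++
slow=4 fast=10: a[fast]=0, fast++
slow=4 fast=11: a[fast]=0, fast++
slow=4 fast=12: a[fast]=0, fast++
slow=4 fast=13: a[fast]=1≠0 swap→a[4]=1, slow++,fast++
slow=5 fast=14: a[fast]=0, fast++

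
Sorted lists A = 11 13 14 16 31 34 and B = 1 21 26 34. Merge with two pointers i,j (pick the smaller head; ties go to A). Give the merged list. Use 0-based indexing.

i=0 j=0: A[i]=11>B[j]=1 take 1, j++
i=0 j=1: A[i]=11<=B[j]=21 take 11, i++
i=1 j=1: A[i]=13<=B[j]=21 take 13, i++
i=2 j=1: A[i]=14<=B[j]=21 take 14, i++
i=3 j=1: A[i]=16<=B[j]=21 take 16, i++
i=4 j=1: A[i]=31>B[j]=21 take 21, j++
i=4 j=2: A[i]=31>B[j]=26 take 26, j++
i=4 j=3: A[i]=31<=B[j]=34 take 31, i++
i=5 j=3: A[i]=34<=B[j]=34 take 34, i++
i=6 j=3: A done, take B[j]=34, j++

[1, 11, 13, 14, 16, 21, 26, 31, 34, 34]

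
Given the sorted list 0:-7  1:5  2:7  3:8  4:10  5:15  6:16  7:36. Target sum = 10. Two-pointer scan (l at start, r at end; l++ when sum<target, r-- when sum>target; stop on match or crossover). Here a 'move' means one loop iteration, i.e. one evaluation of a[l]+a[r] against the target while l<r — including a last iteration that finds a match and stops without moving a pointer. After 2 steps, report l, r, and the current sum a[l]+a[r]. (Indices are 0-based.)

[0,7] -7+36=29 >10 → r--
[0,6] -7+16=9 <10 → l++

l=1, r=6, sum=21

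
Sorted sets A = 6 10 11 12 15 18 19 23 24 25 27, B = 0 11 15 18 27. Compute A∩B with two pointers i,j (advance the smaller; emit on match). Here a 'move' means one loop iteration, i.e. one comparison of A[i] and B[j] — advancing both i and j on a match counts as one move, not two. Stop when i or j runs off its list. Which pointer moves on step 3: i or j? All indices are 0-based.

i=0 j=0: 6>0, j++
i=0 j=1: 6<11, i++
i=1 j=1: 10<11, i++

i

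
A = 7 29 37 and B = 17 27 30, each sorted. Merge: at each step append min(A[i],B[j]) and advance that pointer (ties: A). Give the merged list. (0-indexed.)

[i=0,j=0] A[i]=7<=B[j]=17 take 7 → i++
[i=1,j=0] A[i]=29>B[j]=17 take 17 → j++
[i=1,j=1] A[i]=29>B[j]=27 take 27 → j++
[i=1,j=2] A[i]=29<=B[j]=30 take 29 → i++
[i=2,j=2] A[i]=37>B[j]=30 take 30 → j++
[i=2,j=3] B done, take A[i]=37 → i++

[7, 17, 27, 29, 30, 37]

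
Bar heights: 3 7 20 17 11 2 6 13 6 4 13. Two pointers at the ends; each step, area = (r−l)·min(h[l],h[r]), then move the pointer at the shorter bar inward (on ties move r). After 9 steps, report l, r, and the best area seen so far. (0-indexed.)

l=2, r=3, best area=104

[0,10] min(3,13)*10=30 best=30 * → l++
[1,10] min(7,13)*9=63 best=63 * → l++
[2,10] min(20,13)*8=104 best=104 * → r--
[2,9] min(20,4)*7=28 best=104 → r--
[2,8] min(20,6)*6=36 best=104 → r--
[2,7] min(20,13)*5=65 best=104 → r--
[2,6] min(20,6)*4=24 best=104 → r--
[2,5] min(20,2)*3=6 best=104 → r--
[2,4] min(20,11)*2=22 best=104 → r--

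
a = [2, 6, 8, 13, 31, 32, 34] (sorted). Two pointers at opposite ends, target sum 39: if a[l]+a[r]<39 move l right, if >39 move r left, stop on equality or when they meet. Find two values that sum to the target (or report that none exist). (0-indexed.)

(8, 31)

[0,6] 2+34=36 <39 → l++
[1,6] 6+34=40 >39 → r--
[1,5] 6+32=38 <39 → l++
[2,5] 8+32=40 >39 → r--
[2,4] 8+31=39 → found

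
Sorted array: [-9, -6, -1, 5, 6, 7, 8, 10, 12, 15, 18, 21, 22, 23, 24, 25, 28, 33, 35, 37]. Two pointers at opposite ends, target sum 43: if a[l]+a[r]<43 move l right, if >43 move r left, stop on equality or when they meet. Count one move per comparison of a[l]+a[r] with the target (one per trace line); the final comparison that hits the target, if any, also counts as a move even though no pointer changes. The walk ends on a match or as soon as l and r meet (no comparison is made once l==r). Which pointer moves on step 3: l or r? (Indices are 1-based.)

l

l=1 r=20: -9+37=28 <43, l++
l=2 r=20: -6+37=31 <43, l++
l=3 r=20: -1+37=36 <43, l++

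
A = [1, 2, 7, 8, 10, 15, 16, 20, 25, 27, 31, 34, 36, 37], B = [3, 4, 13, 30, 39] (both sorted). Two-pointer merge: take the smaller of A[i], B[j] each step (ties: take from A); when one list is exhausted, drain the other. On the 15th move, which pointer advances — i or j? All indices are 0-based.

i

[i=0,j=0] A[i]=1<=B[j]=3 take 1 → i++
[i=1,j=0] A[i]=2<=B[j]=3 take 2 → i++
[i=2,j=0] A[i]=7>B[j]=3 take 3 → j++
[i=2,j=1] A[i]=7>B[j]=4 take 4 → j++
[i=2,j=2] A[i]=7<=B[j]=13 take 7 → i++
[i=3,j=2] A[i]=8<=B[j]=13 take 8 → i++
[i=4,j=2] A[i]=10<=B[j]=13 take 10 → i++
[i=5,j=2] A[i]=15>B[j]=13 take 13 → j++
[i=5,j=3] A[i]=15<=B[j]=30 take 15 → i++
[i=6,j=3] A[i]=16<=B[j]=30 take 16 → i++
[i=7,j=3] A[i]=20<=B[j]=30 take 20 → i++
[i=8,j=3] A[i]=25<=B[j]=30 take 25 → i++
[i=9,j=3] A[i]=27<=B[j]=30 take 27 → i++
[i=10,j=3] A[i]=31>B[j]=30 take 30 → j++
[i=10,j=4] A[i]=31<=B[j]=39 take 31 → i++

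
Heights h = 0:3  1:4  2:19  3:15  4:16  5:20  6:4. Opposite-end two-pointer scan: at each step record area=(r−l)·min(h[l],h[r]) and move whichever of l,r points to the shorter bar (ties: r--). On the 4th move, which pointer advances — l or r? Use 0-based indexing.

l

[0,6] min(3,4)*6=18 best=18 * → l++
[1,6] min(4,4)*5=20 best=20 * → r--
[1,5] min(4,20)*4=16 best=20 → l++
[2,5] min(19,20)*3=57 best=57 * → l++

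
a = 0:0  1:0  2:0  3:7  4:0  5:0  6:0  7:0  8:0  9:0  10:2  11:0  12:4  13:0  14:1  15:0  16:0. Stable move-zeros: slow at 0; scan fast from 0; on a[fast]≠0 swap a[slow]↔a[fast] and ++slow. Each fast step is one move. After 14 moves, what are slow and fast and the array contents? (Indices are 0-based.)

slow=0 fast=0: a[fast]=0, fast++
slow=0 fast=1: a[fast]=0, fast++
slow=0 fast=2: a[fast]=0, fast++
slow=0 fast=3: a[fast]=7≠0 swap→a[0]=7, slow++,fast++
slow=1 fast=4: a[fast]=0, fast++
slow=1 fast=5: a[fast]=0, fast++
slow=1 fast=6: a[fast]=0, fast++
slow=1 fast=7: a[fast]=0, fast++
slow=1 fast=8: a[fast]=0, fast++
slow=1 fast=9: a[fast]=0, fast++
slow=1 fast=10: a[fast]=2≠0 swap→a[1]=2, slow++,fast++
slow=2 fast=11: a[fast]=0, fast++
slow=2 fast=12: a[fast]=4≠0 swap→a[2]=4, slow++,fast++
slow=3 fast=13: a[fast]=0, fast++

slow=3, fast=14, a=[7, 2, 4, 0, 0, 0, 0, 0, 0, 0, 0, 0, 0, 0, 1, 0, 0]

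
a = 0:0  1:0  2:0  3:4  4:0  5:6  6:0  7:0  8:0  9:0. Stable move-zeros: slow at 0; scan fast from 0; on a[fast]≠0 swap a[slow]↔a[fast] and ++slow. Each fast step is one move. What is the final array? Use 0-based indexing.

slow=0 fast=0: a[fast]=0, fast++
slow=0 fast=1: a[fast]=0, fast++
slow=0 fast=2: a[fast]=0, fast++
slow=0 fast=3: a[fast]=4≠0 swap→a[0]=4, slow++,fast++
slow=1 fast=4: a[fast]=0, fast++
slow=1 fast=5: a[fast]=6≠0 swap→a[1]=6, slow++,fast++
slow=2 fast=6: a[fast]=0, fast++
slow=2 fast=7: a[fast]=0, fast++
slow=2 fast=8: a[fast]=0, fast++
slow=2 fast=9: a[fast]=0, fast++

[4, 6, 0, 0, 0, 0, 0, 0, 0, 0]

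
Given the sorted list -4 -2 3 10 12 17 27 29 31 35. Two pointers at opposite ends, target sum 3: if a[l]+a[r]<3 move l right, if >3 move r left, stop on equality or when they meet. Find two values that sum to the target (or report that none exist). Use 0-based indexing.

no pair

[0,9] -4+35=31 >3 → r--
[0,8] -4+31=27 >3 → r--
[0,7] -4+29=25 >3 → r--
[0,6] -4+27=23 >3 → r--
[0,5] -4+17=13 >3 → r--
[0,4] -4+12=8 >3 → r--
[0,3] -4+10=6 >3 → r--
[0,2] -4+3=-1 <3 → l++
[1,2] -2+3=1 <3 → l++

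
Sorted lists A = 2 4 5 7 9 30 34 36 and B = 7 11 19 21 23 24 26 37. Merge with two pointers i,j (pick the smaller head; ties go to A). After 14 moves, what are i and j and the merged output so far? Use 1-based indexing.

[i=1,j=1] A[i]=2<=B[j]=7 take 2 → i++
[i=2,j=1] A[i]=4<=B[j]=7 take 4 → i++
[i=3,j=1] A[i]=5<=B[j]=7 take 5 → i++
[i=4,j=1] A[i]=7<=B[j]=7 take 7 → i++
[i=5,j=1] A[i]=9>B[j]=7 take 7 → j++
[i=5,j=2] A[i]=9<=B[j]=11 take 9 → i++
[i=6,j=2] A[i]=30>B[j]=11 take 11 → j++
[i=6,j=3] A[i]=30>B[j]=19 take 19 → j++
[i=6,j=4] A[i]=30>B[j]=21 take 21 → j++
[i=6,j=5] A[i]=30>B[j]=23 take 23 → j++
[i=6,j=6] A[i]=30>B[j]=24 take 24 → j++
[i=6,j=7] A[i]=30>B[j]=26 take 26 → j++
[i=6,j=8] A[i]=30<=B[j]=37 take 30 → i++
[i=7,j=8] A[i]=34<=B[j]=37 take 34 → i++

i=8, j=8, merged so far=[2, 4, 5, 7, 7, 9, 11, 19, 21, 23, 24, 26, 30, 34]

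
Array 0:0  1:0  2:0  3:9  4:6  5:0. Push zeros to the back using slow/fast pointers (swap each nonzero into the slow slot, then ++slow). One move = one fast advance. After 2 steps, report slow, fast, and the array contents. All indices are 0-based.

slow=0, fast=2, a=[0, 0, 0, 9, 6, 0]

slow=0 fast=0: a[fast]=0, fast++
slow=0 fast=1: a[fast]=0, fast++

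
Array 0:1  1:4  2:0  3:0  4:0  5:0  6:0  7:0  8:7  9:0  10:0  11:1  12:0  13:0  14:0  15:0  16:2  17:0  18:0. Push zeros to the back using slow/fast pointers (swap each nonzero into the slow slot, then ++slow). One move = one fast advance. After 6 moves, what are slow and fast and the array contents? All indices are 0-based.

(s=0,f=0) a[fast]=1≠0 swap→a[0]=1 → slow++,fast++
(s=1,f=1) a[fast]=4≠0 swap→a[1]=4 → slow++,fast++
(s=2,f=2) a[fast]=0 → fast++
(s=2,f=3) a[fast]=0 → fast++
(s=2,f=4) a[fast]=0 → fast++
(s=2,f=5) a[fast]=0 → fast++

slow=2, fast=6, a=[1, 4, 0, 0, 0, 0, 0, 0, 7, 0, 0, 1, 0, 0, 0, 0, 2, 0, 0]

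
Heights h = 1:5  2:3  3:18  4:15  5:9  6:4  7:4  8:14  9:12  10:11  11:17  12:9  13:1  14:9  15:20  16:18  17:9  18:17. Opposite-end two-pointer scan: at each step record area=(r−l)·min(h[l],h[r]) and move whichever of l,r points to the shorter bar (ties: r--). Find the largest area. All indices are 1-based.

max area = 255

l=1 r=18: min(5,17)*17=85 best=85 *, l++
l=2 r=18: min(3,17)*16=48 best=85, l++
l=3 r=18: min(18,17)*15=255 best=255 *, r--
l=3 r=17: min(18,9)*14=126 best=255, r--
l=3 r=16: min(18,18)*13=234 best=255, r--
l=3 r=15: min(18,20)*12=216 best=255, l++
l=4 r=15: min(15,20)*11=165 best=255, l++
l=5 r=15: min(9,20)*10=90 best=255, l++
l=6 r=15: min(4,20)*9=36 best=255, l++
l=7 r=15: min(4,20)*8=32 best=255, l++
l=8 r=15: min(14,20)*7=98 best=255, l++
l=9 r=15: min(12,20)*6=72 best=255, l++
l=10 r=15: min(11,20)*5=55 best=255, l++
l=11 r=15: min(17,20)*4=68 best=255, l++
l=12 r=15: min(9,20)*3=27 best=255, l++
l=13 r=15: min(1,20)*2=2 best=255, l++
l=14 r=15: min(9,20)*1=9 best=255, l++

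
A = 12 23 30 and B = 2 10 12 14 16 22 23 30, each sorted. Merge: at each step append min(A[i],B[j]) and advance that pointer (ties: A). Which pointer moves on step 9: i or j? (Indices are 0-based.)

[i=0,j=0] A[i]=12>B[j]=2 take 2 → j++
[i=0,j=1] A[i]=12>B[j]=10 take 10 → j++
[i=0,j=2] A[i]=12<=B[j]=12 take 12 → i++
[i=1,j=2] A[i]=23>B[j]=12 take 12 → j++
[i=1,j=3] A[i]=23>B[j]=14 take 14 → j++
[i=1,j=4] A[i]=23>B[j]=16 take 16 → j++
[i=1,j=5] A[i]=23>B[j]=22 take 22 → j++
[i=1,j=6] A[i]=23<=B[j]=23 take 23 → i++
[i=2,j=6] A[i]=30>B[j]=23 take 23 → j++

j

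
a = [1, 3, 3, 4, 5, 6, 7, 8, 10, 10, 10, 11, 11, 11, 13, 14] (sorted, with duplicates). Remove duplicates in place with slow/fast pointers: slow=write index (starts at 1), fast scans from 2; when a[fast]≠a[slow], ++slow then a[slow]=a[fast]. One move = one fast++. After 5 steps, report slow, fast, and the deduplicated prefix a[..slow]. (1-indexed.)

slow=5, fast=7, prefix=[1, 3, 4, 5, 6]

(s=1,f=2) a[fast]=3≠a[slow]=1 write a[2]=3 → slow++,fast++
(s=2,f=3) a[fast]=3=a[slow] dup → fast++
(s=2,f=4) a[fast]=4≠a[slow]=3 write a[3]=4 → slow++,fast++
(s=3,f=5) a[fast]=5≠a[slow]=4 write a[4]=5 → slow++,fast++
(s=4,f=6) a[fast]=6≠a[slow]=5 write a[5]=6 → slow++,fast++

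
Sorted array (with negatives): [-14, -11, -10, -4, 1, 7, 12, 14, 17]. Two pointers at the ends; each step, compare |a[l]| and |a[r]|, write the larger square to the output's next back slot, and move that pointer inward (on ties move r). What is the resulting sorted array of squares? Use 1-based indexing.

[1, 16, 49, 100, 121, 144, 196, 196, 289]

[1,9] |-14|<=|17| out[9]=289 → r--
[1,8] |-14|<=|14| out[8]=196 → r--
[1,7] |-14|>|12| out[7]=196 → l++
[2,7] |-11|<=|12| out[6]=144 → r--
[2,6] |-11|>|7| out[5]=121 → l++
[3,6] |-10|>|7| out[4]=100 → l++
[4,6] |-4|<=|7| out[3]=49 → r--
[4,5] |-4|>|1| out[2]=16 → l++
[5,5] |1|<=|1| out[1]=1 → r--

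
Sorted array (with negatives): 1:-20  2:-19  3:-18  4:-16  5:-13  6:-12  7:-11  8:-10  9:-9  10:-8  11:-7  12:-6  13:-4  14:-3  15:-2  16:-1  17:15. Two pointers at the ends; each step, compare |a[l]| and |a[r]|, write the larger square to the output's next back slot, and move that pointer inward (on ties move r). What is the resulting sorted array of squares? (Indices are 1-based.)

[1, 4, 9, 16, 36, 49, 64, 81, 100, 121, 144, 169, 225, 256, 324, 361, 400]

l=1 r=17: |-20|>|15| out[17]=400, l++
l=2 r=17: |-19|>|15| out[16]=361, l++
l=3 r=17: |-18|>|15| out[15]=324, l++
l=4 r=17: |-16|>|15| out[14]=256, l++
l=5 r=17: |-13|<=|15| out[13]=225, r--
l=5 r=16: |-13|>|-1| out[12]=169, l++
l=6 r=16: |-12|>|-1| out[11]=144, l++
l=7 r=16: |-11|>|-1| out[10]=121, l++
l=8 r=16: |-10|>|-1| out[9]=100, l++
l=9 r=16: |-9|>|-1| out[8]=81, l++
l=10 r=16: |-8|>|-1| out[7]=64, l++
l=11 r=16: |-7|>|-1| out[6]=49, l++
l=12 r=16: |-6|>|-1| out[5]=36, l++
l=13 r=16: |-4|>|-1| out[4]=16, l++
l=14 r=16: |-3|>|-1| out[3]=9, l++
l=15 r=16: |-2|>|-1| out[2]=4, l++
l=16 r=16: |-1|<=|-1| out[1]=1, r--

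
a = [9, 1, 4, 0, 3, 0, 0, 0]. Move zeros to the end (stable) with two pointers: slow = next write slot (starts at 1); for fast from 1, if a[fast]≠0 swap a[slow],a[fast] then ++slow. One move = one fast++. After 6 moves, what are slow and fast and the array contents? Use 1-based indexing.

slow=5, fast=7, a=[9, 1, 4, 3, 0, 0, 0, 0]

slow=1 fast=1: a[fast]=9≠0 swap→a[1]=9, slow++,fast++
slow=2 fast=2: a[fast]=1≠0 swap→a[2]=1, slow++,fast++
slow=3 fast=3: a[fast]=4≠0 swap→a[3]=4, slow++,fast++
slow=4 fast=4: a[fast]=0, fast++
slow=4 fast=5: a[fast]=3≠0 swap→a[4]=3, slow++,fast++
slow=5 fast=6: a[fast]=0, fast++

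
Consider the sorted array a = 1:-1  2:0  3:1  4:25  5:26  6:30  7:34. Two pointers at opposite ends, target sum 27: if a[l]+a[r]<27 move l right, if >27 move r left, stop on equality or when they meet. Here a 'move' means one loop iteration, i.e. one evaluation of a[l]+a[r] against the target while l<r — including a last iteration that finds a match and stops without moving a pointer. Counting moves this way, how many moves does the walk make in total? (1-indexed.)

[1,7] -1+34=33 >27 → r--
[1,6] -1+30=29 >27 → r--
[1,5] -1+26=25 <27 → l++
[2,5] 0+26=26 <27 → l++
[3,5] 1+26=27 → found

5 moves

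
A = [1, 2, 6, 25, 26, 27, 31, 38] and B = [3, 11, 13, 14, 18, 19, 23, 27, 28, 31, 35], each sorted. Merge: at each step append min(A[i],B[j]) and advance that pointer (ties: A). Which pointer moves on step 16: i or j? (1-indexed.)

[i=1,j=1] A[i]=1<=B[j]=3 take 1 → i++
[i=2,j=1] A[i]=2<=B[j]=3 take 2 → i++
[i=3,j=1] A[i]=6>B[j]=3 take 3 → j++
[i=3,j=2] A[i]=6<=B[j]=11 take 6 → i++
[i=4,j=2] A[i]=25>B[j]=11 take 11 → j++
[i=4,j=3] A[i]=25>B[j]=13 take 13 → j++
[i=4,j=4] A[i]=25>B[j]=14 take 14 → j++
[i=4,j=5] A[i]=25>B[j]=18 take 18 → j++
[i=4,j=6] A[i]=25>B[j]=19 take 19 → j++
[i=4,j=7] A[i]=25>B[j]=23 take 23 → j++
[i=4,j=8] A[i]=25<=B[j]=27 take 25 → i++
[i=5,j=8] A[i]=26<=B[j]=27 take 26 → i++
[i=6,j=8] A[i]=27<=B[j]=27 take 27 → i++
[i=7,j=8] A[i]=31>B[j]=27 take 27 → j++
[i=7,j=9] A[i]=31>B[j]=28 take 28 → j++
[i=7,j=10] A[i]=31<=B[j]=31 take 31 → i++

i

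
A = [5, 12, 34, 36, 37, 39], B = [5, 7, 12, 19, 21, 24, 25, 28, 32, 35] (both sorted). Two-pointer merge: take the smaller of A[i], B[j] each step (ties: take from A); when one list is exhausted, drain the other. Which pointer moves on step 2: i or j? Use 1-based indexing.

i=1 j=1: A[i]=5<=B[j]=5 take 5, i++
i=2 j=1: A[i]=12>B[j]=5 take 5, j++

j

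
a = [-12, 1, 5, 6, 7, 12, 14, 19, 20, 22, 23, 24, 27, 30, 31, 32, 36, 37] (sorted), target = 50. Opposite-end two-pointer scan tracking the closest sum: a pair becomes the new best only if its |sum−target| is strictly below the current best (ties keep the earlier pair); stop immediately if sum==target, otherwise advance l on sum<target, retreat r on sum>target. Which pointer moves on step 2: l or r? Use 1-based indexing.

[1,18] -12+37=25 d=25 * → l++
[2,18] 1+37=38 d=12 * → l++

l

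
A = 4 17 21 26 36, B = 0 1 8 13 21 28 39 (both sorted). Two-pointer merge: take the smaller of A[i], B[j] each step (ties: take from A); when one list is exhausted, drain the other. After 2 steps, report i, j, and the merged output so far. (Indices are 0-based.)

i=0, j=2, merged so far=[0, 1]

[i=0,j=0] A[i]=4>B[j]=0 take 0 → j++
[i=0,j=1] A[i]=4>B[j]=1 take 1 → j++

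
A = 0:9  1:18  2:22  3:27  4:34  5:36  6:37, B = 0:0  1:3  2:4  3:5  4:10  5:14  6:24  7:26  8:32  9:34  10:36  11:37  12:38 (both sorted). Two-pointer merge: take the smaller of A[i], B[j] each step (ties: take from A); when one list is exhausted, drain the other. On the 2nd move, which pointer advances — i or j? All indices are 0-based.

i=0 j=0: A[i]=9>B[j]=0 take 0, j++
i=0 j=1: A[i]=9>B[j]=3 take 3, j++

j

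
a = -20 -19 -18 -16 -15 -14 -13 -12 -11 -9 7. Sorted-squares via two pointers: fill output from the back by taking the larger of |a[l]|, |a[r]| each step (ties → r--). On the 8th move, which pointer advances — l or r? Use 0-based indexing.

[0,10] |-20|>|7| out[10]=400 → l++
[1,10] |-19|>|7| out[9]=361 → l++
[2,10] |-18|>|7| out[8]=324 → l++
[3,10] |-16|>|7| out[7]=256 → l++
[4,10] |-15|>|7| out[6]=225 → l++
[5,10] |-14|>|7| out[5]=196 → l++
[6,10] |-13|>|7| out[4]=169 → l++
[7,10] |-12|>|7| out[3]=144 → l++

l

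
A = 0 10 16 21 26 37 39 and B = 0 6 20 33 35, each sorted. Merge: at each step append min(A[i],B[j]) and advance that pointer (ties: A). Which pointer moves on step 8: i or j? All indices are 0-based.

[i=0,j=0] A[i]=0<=B[j]=0 take 0 → i++
[i=1,j=0] A[i]=10>B[j]=0 take 0 → j++
[i=1,j=1] A[i]=10>B[j]=6 take 6 → j++
[i=1,j=2] A[i]=10<=B[j]=20 take 10 → i++
[i=2,j=2] A[i]=16<=B[j]=20 take 16 → i++
[i=3,j=2] A[i]=21>B[j]=20 take 20 → j++
[i=3,j=3] A[i]=21<=B[j]=33 take 21 → i++
[i=4,j=3] A[i]=26<=B[j]=33 take 26 → i++

i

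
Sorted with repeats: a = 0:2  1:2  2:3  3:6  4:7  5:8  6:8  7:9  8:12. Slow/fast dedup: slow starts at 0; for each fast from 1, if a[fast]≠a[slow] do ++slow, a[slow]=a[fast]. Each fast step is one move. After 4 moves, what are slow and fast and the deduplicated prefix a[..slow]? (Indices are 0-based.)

slow=3, fast=5, prefix=[2, 3, 6, 7]

(s=0,f=1) a[fast]=2=a[slow] dup → fast++
(s=0,f=2) a[fast]=3≠a[slow]=2 write a[1]=3 → slow++,fast++
(s=1,f=3) a[fast]=6≠a[slow]=3 write a[2]=6 → slow++,fast++
(s=2,f=4) a[fast]=7≠a[slow]=6 write a[3]=7 → slow++,fast++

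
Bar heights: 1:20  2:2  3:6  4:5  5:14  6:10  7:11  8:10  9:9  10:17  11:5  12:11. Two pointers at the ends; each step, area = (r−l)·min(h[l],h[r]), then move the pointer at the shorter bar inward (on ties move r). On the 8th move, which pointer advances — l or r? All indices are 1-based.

l=1 r=12: min(20,11)*11=121 best=121 *, r--
l=1 r=11: min(20,5)*10=50 best=121, r--
l=1 r=10: min(20,17)*9=153 best=153 *, r--
l=1 r=9: min(20,9)*8=72 best=153, r--
l=1 r=8: min(20,10)*7=70 best=153, r--
l=1 r=7: min(20,11)*6=66 best=153, r--
l=1 r=6: min(20,10)*5=50 best=153, r--
l=1 r=5: min(20,14)*4=56 best=153, r--

r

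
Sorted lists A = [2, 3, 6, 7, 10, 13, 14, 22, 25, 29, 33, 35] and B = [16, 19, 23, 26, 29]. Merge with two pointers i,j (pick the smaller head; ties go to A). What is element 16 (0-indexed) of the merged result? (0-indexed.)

i=0 j=0: A[i]=2<=B[j]=16 take 2, i++
i=1 j=0: A[i]=3<=B[j]=16 take 3, i++
i=2 j=0: A[i]=6<=B[j]=16 take 6, i++
i=3 j=0: A[i]=7<=B[j]=16 take 7, i++
i=4 j=0: A[i]=10<=B[j]=16 take 10, i++
i=5 j=0: A[i]=13<=B[j]=16 take 13, i++
i=6 j=0: A[i]=14<=B[j]=16 take 14, i++
i=7 j=0: A[i]=22>B[j]=16 take 16, j++
i=7 j=1: A[i]=22>B[j]=19 take 19, j++
i=7 j=2: A[i]=22<=B[j]=23 take 22, i++
i=8 j=2: A[i]=25>B[j]=23 take 23, j++
i=8 j=3: A[i]=25<=B[j]=26 take 25, i++
i=9 j=3: A[i]=29>B[j]=26 take 26, j++
i=9 j=4: A[i]=29<=B[j]=29 take 29, i++
i=10 j=4: A[i]=33>B[j]=29 take 29, j++
i=10 j=5: B done, take A[i]=33, i++
i=11 j=5: B done, take A[i]=35, i++

merged[16] = 35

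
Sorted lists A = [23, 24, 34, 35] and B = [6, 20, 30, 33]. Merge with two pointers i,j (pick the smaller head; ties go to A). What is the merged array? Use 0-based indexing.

i=0 j=0: A[i]=23>B[j]=6 take 6, j++
i=0 j=1: A[i]=23>B[j]=20 take 20, j++
i=0 j=2: A[i]=23<=B[j]=30 take 23, i++
i=1 j=2: A[i]=24<=B[j]=30 take 24, i++
i=2 j=2: A[i]=34>B[j]=30 take 30, j++
i=2 j=3: A[i]=34>B[j]=33 take 33, j++
i=2 j=4: B done, take A[i]=34, i++
i=3 j=4: B done, take A[i]=35, i++

[6, 20, 23, 24, 30, 33, 34, 35]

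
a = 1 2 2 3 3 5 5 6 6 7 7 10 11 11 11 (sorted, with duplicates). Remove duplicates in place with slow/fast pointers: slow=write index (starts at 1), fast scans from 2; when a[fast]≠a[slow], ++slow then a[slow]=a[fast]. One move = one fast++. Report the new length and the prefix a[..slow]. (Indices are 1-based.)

(s=1,f=2) a[fast]=2≠a[slow]=1 write a[2]=2 → slow++,fast++
(s=2,f=3) a[fast]=2=a[slow] dup → fast++
(s=2,f=4) a[fast]=3≠a[slow]=2 write a[3]=3 → slow++,fast++
(s=3,f=5) a[fast]=3=a[slow] dup → fast++
(s=3,f=6) a[fast]=5≠a[slow]=3 write a[4]=5 → slow++,fast++
(s=4,f=7) a[fast]=5=a[slow] dup → fast++
(s=4,f=8) a[fast]=6≠a[slow]=5 write a[5]=6 → slow++,fast++
(s=5,f=9) a[fast]=6=a[slow] dup → fast++
(s=5,f=10) a[fast]=7≠a[slow]=6 write a[6]=7 → slow++,fast++
(s=6,f=11) a[fast]=7=a[slow] dup → fast++
(s=6,f=12) a[fast]=10≠a[slow]=7 write a[7]=10 → slow++,fast++
(s=7,f=13) a[fast]=11≠a[slow]=10 write a[8]=11 → slow++,fast++
(s=8,f=14) a[fast]=11=a[slow] dup → fast++
(s=8,f=15) a[fast]=11=a[slow] dup → fast++

length 8; prefix = [1, 2, 3, 5, 6, 7, 10, 11]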